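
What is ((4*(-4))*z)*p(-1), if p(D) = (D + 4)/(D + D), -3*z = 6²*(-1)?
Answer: 288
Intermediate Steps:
z = 12 (z = -6²*(-1)/3 = -12*(-1) = -⅓*(-36) = 12)
p(D) = (4 + D)/(2*D) (p(D) = (4 + D)/((2*D)) = (4 + D)*(1/(2*D)) = (4 + D)/(2*D))
((4*(-4))*z)*p(-1) = ((4*(-4))*12)*((½)*(4 - 1)/(-1)) = (-16*12)*((½)*(-1)*3) = -192*(-3/2) = 288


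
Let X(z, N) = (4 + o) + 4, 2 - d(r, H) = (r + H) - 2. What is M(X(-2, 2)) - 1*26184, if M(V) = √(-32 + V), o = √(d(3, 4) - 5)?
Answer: -26184 + √(-24 + 2*I*√2) ≈ -26184.0 + 4.9074*I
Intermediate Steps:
d(r, H) = 4 - H - r (d(r, H) = 2 - ((r + H) - 2) = 2 - ((H + r) - 2) = 2 - (-2 + H + r) = 2 + (2 - H - r) = 4 - H - r)
o = 2*I*√2 (o = √((4 - 1*4 - 1*3) - 5) = √((4 - 4 - 3) - 5) = √(-3 - 5) = √(-8) = 2*I*√2 ≈ 2.8284*I)
X(z, N) = 8 + 2*I*√2 (X(z, N) = (4 + 2*I*√2) + 4 = 8 + 2*I*√2)
M(X(-2, 2)) - 1*26184 = √(-32 + (8 + 2*I*√2)) - 1*26184 = √(-24 + 2*I*√2) - 26184 = -26184 + √(-24 + 2*I*√2)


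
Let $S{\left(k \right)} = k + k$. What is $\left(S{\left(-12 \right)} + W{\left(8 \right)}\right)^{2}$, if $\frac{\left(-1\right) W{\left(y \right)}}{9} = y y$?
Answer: $360000$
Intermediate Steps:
$S{\left(k \right)} = 2 k$
$W{\left(y \right)} = - 9 y^{2}$ ($W{\left(y \right)} = - 9 y y = - 9 y^{2}$)
$\left(S{\left(-12 \right)} + W{\left(8 \right)}\right)^{2} = \left(2 \left(-12\right) - 9 \cdot 8^{2}\right)^{2} = \left(-24 - 576\right)^{2} = \left(-600\right)^{2} = 360000$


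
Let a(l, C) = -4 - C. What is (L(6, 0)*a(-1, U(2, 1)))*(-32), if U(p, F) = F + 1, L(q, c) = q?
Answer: 1152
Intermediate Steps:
U(p, F) = 1 + F
(L(6, 0)*a(-1, U(2, 1)))*(-32) = (6*(-4 - (1 + 1)))*(-32) = (6*(-4 - 1*2))*(-32) = (6*(-4 - 2))*(-32) = (6*(-6))*(-32) = -36*(-32) = 1152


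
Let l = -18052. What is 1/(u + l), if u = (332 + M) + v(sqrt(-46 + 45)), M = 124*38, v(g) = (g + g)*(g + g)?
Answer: -1/13012 ≈ -7.6852e-5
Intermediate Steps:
v(g) = 4*g**2 (v(g) = (2*g)*(2*g) = 4*g**2)
M = 4712
u = 5040 (u = (332 + 4712) + 4*(sqrt(-46 + 45))**2 = 5044 + 4*(sqrt(-1))**2 = 5044 + 4*I**2 = 5044 + 4*(-1) = 5044 - 4 = 5040)
1/(u + l) = 1/(5040 - 18052) = 1/(-13012) = -1/13012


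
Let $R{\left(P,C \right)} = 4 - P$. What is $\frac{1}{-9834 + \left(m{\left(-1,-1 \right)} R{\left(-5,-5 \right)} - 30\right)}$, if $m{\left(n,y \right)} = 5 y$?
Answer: $- \frac{1}{9909} \approx -0.00010092$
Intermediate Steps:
$\frac{1}{-9834 + \left(m{\left(-1,-1 \right)} R{\left(-5,-5 \right)} - 30\right)} = \frac{1}{-9834 + \left(5 \left(-1\right) \left(4 - -5\right) - 30\right)} = \frac{1}{-9834 - \left(30 + 5 \left(4 + 5\right)\right)} = \frac{1}{-9834 - 75} = \frac{1}{-9909} = - \frac{1}{9909}$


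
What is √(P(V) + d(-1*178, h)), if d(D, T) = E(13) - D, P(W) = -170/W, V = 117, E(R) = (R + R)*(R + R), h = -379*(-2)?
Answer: 2*√324181/39 ≈ 29.198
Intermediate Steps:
h = 758
E(R) = 4*R² (E(R) = (2*R)*(2*R) = 4*R²)
d(D, T) = 676 - D (d(D, T) = 4*13² - D = 4*169 - D = 676 - D)
√(P(V) + d(-1*178, h)) = √(-170/117 + (676 - (-1)*178)) = √(-170*1/117 + (676 - 1*(-178))) = √(-170/117 + (676 + 178)) = √(-170/117 + 854) = √(99748/117) = 2*√324181/39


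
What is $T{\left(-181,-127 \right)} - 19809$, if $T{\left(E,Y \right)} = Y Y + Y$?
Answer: $-3807$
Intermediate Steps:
$T{\left(E,Y \right)} = Y + Y^{2}$ ($T{\left(E,Y \right)} = Y^{2} + Y = Y + Y^{2}$)
$T{\left(-181,-127 \right)} - 19809 = - 127 \left(1 - 127\right) - 19809 = \left(-127\right) \left(-126\right) - 19809 = 16002 - 19809 = -3807$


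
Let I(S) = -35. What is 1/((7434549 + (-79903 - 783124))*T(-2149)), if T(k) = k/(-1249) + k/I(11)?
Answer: 6245/2590415114136 ≈ 2.4108e-9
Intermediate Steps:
T(k) = -1284*k/43715 (T(k) = k/(-1249) + k/(-35) = k*(-1/1249) + k*(-1/35) = -k/1249 - k/35 = -1284*k/43715)
1/((7434549 + (-79903 - 783124))*T(-2149)) = 1/((7434549 + (-79903 - 783124))*((-1284/43715*(-2149)))) = 1/((7434549 - 863027)*(394188/6245)) = (6245/394188)/6571522 = (1/6571522)*(6245/394188) = 6245/2590415114136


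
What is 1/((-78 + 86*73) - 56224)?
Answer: -1/50024 ≈ -1.9990e-5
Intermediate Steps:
1/((-78 + 86*73) - 56224) = 1/((-78 + 6278) - 56224) = 1/(6200 - 56224) = 1/(-50024) = -1/50024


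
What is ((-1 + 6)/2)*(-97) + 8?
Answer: -469/2 ≈ -234.50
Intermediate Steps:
((-1 + 6)/2)*(-97) + 8 = ((1/2)*5)*(-97) + 8 = (5/2)*(-97) + 8 = -485/2 + 8 = -469/2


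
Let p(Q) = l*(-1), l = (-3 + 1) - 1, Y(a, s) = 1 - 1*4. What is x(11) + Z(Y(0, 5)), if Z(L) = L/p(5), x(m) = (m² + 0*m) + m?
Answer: 131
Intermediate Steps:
Y(a, s) = -3 (Y(a, s) = 1 - 4 = -3)
l = -3 (l = -2 - 1 = -3)
x(m) = m + m² (x(m) = (m² + 0) + m = m² + m = m + m²)
p(Q) = 3 (p(Q) = -3*(-1) = 3)
Z(L) = L/3
x(11) + Z(Y(0, 5)) = 11*(1 + 11) + (⅓)*(-3) = 11*12 - 1 = 132 - 1 = 131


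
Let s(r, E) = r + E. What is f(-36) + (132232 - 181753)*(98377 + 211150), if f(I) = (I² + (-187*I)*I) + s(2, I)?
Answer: -15328327657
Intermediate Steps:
s(r, E) = E + r
f(I) = 2 + I - 186*I² (f(I) = (I² + (-187*I)*I) + (I + 2) = (I² - 187*I²) + (2 + I) = -186*I² + (2 + I) = 2 + I - 186*I²)
f(-36) + (132232 - 181753)*(98377 + 211150) = (2 - 36 - 186*(-36)²) + (132232 - 181753)*(98377 + 211150) = (2 - 36 - 186*1296) - 49521*309527 = (2 - 36 - 241056) - 15328086567 = -241090 - 15328086567 = -15328327657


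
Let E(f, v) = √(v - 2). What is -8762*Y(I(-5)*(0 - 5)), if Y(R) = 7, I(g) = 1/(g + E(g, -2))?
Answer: -61334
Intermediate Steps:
E(f, v) = √(-2 + v)
I(g) = 1/(g + 2*I) (I(g) = 1/(g + √(-2 - 2)) = 1/(g + √(-4)) = 1/(g + 2*I))
-8762*Y(I(-5)*(0 - 5)) = -8762*7 = -61334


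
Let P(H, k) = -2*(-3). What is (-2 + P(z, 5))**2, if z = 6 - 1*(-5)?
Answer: 16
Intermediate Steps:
z = 11 (z = 6 + 5 = 11)
P(H, k) = 6
(-2 + P(z, 5))**2 = (-2 + 6)**2 = 4**2 = 16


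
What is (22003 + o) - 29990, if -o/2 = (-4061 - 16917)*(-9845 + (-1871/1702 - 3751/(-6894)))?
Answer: -1211751395956187/2933397 ≈ -4.1309e+8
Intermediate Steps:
o = -1211727966914348/2933397 (o = -2*(-4061 - 16917)*(-9845 + (-1871/1702 - 3751/(-6894))) = -(-41956)*(-9845 + (-1871*1/1702 - 3751*(-1/6894))) = -(-41956)*(-9845 + (-1871/1702 + 3751/6894)) = -(-41956)*(-9845 - 1628618/2933397) = -(-41956)*(-28880922083)/2933397 = -2*605863983457174/2933397 = -1211727966914348/2933397 ≈ -4.1308e+8)
(22003 + o) - 29990 = (22003 - 1211727966914348/2933397) - 29990 = -1211663423380157/2933397 - 29990 = -1211751395956187/2933397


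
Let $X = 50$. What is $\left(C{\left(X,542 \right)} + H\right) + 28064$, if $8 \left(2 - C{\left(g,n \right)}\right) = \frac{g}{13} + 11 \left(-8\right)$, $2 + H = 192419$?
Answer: $\frac{11465663}{52} \approx 2.2049 \cdot 10^{5}$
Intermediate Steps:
$H = 192417$ ($H = -2 + 192419 = 192417$)
$C{\left(g,n \right)} = 13 - \frac{g}{104}$ ($C{\left(g,n \right)} = 2 - \frac{\frac{g}{13} + 11 \left(-8\right)}{8} = 2 - \frac{g \frac{1}{13} - 88}{8} = 2 - \frac{\frac{g}{13} - 88}{8} = 2 - \frac{-88 + \frac{g}{13}}{8} = 2 - \left(-11 + \frac{g}{104}\right) = 13 - \frac{g}{104}$)
$\left(C{\left(X,542 \right)} + H\right) + 28064 = \left(\left(13 - \frac{25}{52}\right) + 192417\right) + 28064 = \left(\frac{651}{52} + 192417\right) + 28064 = \frac{10006335}{52} + 28064 = \frac{11465663}{52}$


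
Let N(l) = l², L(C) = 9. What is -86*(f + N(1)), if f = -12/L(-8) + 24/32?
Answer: -215/6 ≈ -35.833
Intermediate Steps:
f = -7/12 (f = -12/9 + 24/32 = -12*⅑ + 24*(1/32) = -4/3 + ¾ = -7/12 ≈ -0.58333)
-86*(f + N(1)) = -86*(-7/12 + 1²) = -86*(-7/12 + 1) = -86*5/12 = -215/6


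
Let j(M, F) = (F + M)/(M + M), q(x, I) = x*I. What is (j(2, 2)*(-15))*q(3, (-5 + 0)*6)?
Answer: 1350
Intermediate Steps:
q(x, I) = I*x
j(M, F) = (F + M)/(2*M) (j(M, F) = (F + M)/((2*M)) = (F + M)*(1/(2*M)) = (F + M)/(2*M))
(j(2, 2)*(-15))*q(3, (-5 + 0)*6) = (((½)*(2 + 2)/2)*(-15))*(((-5 + 0)*6)*3) = (((½)*(½)*4)*(-15))*(-5*6*3) = (1*(-15))*(-30*3) = -15*(-90) = 1350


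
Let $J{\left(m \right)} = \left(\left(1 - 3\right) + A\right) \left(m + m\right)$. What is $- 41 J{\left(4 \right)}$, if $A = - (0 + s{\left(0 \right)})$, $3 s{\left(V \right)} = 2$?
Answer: $\frac{2624}{3} \approx 874.67$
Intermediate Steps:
$s{\left(V \right)} = \frac{2}{3}$ ($s{\left(V \right)} = \frac{1}{3} \cdot 2 = \frac{2}{3}$)
$A = - \frac{2}{3}$ ($A = - (0 + \frac{2}{3}) = \left(-1\right) \frac{2}{3} = - \frac{2}{3} \approx -0.66667$)
$J{\left(m \right)} = - \frac{16 m}{3}$ ($J{\left(m \right)} = \left(\left(1 - 3\right) - \frac{2}{3}\right) \left(m + m\right) = \left(-2 - \frac{2}{3}\right) 2 m = - \frac{8 \cdot 2 m}{3} = - \frac{16 m}{3}$)
$- 41 J{\left(4 \right)} = - 41 \left(\left(- \frac{16}{3}\right) 4\right) = \left(-41\right) \left(- \frac{64}{3}\right) = \frac{2624}{3}$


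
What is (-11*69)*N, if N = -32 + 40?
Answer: -6072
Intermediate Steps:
N = 8
(-11*69)*N = -11*69*8 = -759*8 = -6072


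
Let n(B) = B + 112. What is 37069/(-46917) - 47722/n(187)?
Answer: -13313945/83007 ≈ -160.40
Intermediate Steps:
n(B) = 112 + B
37069/(-46917) - 47722/n(187) = 37069/(-46917) - 47722/(112 + 187) = 37069*(-1/46917) - 47722/299 = -37069/46917 - 47722*1/299 = -37069/46917 - 47722/299 = -13313945/83007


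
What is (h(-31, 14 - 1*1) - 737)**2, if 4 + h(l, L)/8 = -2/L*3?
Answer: 100902025/169 ≈ 5.9705e+5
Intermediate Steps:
h(l, L) = -32 - 48/L (h(l, L) = -32 + 8*(-2/L*3) = -32 + 8*(-6/L) = -32 - 48/L)
(h(-31, 14 - 1*1) - 737)**2 = ((-32 - 48/(14 - 1*1)) - 737)**2 = ((-32 - 48/(14 - 1)) - 737)**2 = ((-32 - 48/13) - 737)**2 = (-464/13 - 737)**2 = (-10045/13)**2 = 100902025/169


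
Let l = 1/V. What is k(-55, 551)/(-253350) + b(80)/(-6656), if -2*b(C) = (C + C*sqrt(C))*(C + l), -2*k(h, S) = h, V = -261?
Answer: 97935191/203760960 + 104395*sqrt(5)/54288 ≈ 4.7806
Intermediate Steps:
l = -1/261 (l = 1/(-261) = -1/261 ≈ -0.0038314)
k(h, S) = -h/2
b(C) = -(-1/261 + C)*(C + C**(3/2))/2 (b(C) = -(C + C*sqrt(C))*(C - 1/261)/2 = -(C + C**(3/2))*(-1/261 + C)/2 = -(-1/261 + C)*(C + C**(3/2))/2)
k(-55, 551)/(-253350) + b(80)/(-6656) = -1/2*(-55)/(-253350) + (-1/2*80**2 - 12800*sqrt(5) + (1/522)*80 + 80**(3/2)/522)/(-6656) = (55/2)*(-1/253350) + (-1/2*6400 - 12800*sqrt(5) + 40/261 + (320*sqrt(5))/522)*(-1/6656) = -11/101340 + (-3200 - 12800*sqrt(5) + 40/261 + 160*sqrt(5)/261)*(-1/6656) = -11/101340 + (-835160/261 - 3340640*sqrt(5)/261)*(-1/6656) = -11/101340 + (104395/217152 + 104395*sqrt(5)/54288) = 97935191/203760960 + 104395*sqrt(5)/54288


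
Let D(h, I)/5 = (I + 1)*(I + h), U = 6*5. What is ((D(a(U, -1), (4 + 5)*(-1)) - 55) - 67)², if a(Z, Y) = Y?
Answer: 77284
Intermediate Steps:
U = 30
D(h, I) = 5*(1 + I)*(I + h) (D(h, I) = 5*((I + 1)*(I + h)) = 5*((1 + I)*(I + h)) = 5*(1 + I)*(I + h))
((D(a(U, -1), (4 + 5)*(-1)) - 55) - 67)² = (((5*((4 + 5)*(-1)) + 5*(-1) + 5*((4 + 5)*(-1))² + 5*((4 + 5)*(-1))*(-1)) - 55) - 67)² = (((5*(9*(-1)) - 5 + 5*(9*(-1))² + 5*(9*(-1))*(-1)) - 55) - 67)² = (((5*(-9) - 5 + 5*(-9)² + 5*(-9)*(-1)) - 55) - 67)² = (((-45 - 5 + 5*81 + 45) - 55) - 67)² = (((-45 - 5 + 405 + 45) - 55) - 67)² = ((400 - 55) - 67)² = (345 - 67)² = 278² = 77284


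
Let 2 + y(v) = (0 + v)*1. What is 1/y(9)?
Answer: ⅐ ≈ 0.14286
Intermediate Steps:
y(v) = -2 + v (y(v) = -2 + (0 + v)*1 = -2 + v*1 = -2 + v)
1/y(9) = 1/(-2 + 9) = 1/7 = ⅐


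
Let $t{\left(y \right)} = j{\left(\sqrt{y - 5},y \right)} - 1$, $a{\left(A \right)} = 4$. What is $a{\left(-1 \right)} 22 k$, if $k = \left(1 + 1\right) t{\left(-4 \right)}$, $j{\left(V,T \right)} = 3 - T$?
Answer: $1056$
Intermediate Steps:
$t{\left(y \right)} = 2 - y$ ($t{\left(y \right)} = \left(3 - y\right) - 1 = 2 - y$)
$k = 12$ ($k = \left(1 + 1\right) \left(2 - -4\right) = 2 \left(2 + 4\right) = 2 \cdot 6 = 12$)
$a{\left(-1 \right)} 22 k = 4 \cdot 22 \cdot 12 = 88 \cdot 12 = 1056$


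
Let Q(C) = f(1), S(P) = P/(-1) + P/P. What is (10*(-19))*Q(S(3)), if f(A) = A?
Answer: -190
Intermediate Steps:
S(P) = 1 - P (S(P) = P*(-1) + 1 = -P + 1 = 1 - P)
Q(C) = 1
(10*(-19))*Q(S(3)) = (10*(-19))*1 = -190*1 = -190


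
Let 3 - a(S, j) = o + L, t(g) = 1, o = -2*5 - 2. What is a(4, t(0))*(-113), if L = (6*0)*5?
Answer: -1695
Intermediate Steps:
o = -12 (o = -10 - 2 = -12)
L = 0 (L = 0*5 = 0)
a(S, j) = 15 (a(S, j) = 3 - (-12 + 0) = 3 - 1*(-12) = 3 + 12 = 15)
a(4, t(0))*(-113) = 15*(-113) = -1695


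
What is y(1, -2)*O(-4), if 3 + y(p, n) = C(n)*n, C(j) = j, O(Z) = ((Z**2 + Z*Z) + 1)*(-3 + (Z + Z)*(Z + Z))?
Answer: 2013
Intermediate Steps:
O(Z) = (1 + 2*Z**2)*(-3 + 4*Z**2) (O(Z) = ((Z**2 + Z**2) + 1)*(-3 + (2*Z)*(2*Z)) = (2*Z**2 + 1)*(-3 + 4*Z**2) = (1 + 2*Z**2)*(-3 + 4*Z**2))
y(p, n) = -3 + n**2 (y(p, n) = -3 + n*n = -3 + n**2)
y(1, -2)*O(-4) = (-3 + (-2)**2)*(-3 - 2*(-4)**2 + 8*(-4)**4) = (-3 + 4)*(-3 - 2*16 + 8*256) = 1*(-3 - 32 + 2048) = 1*2013 = 2013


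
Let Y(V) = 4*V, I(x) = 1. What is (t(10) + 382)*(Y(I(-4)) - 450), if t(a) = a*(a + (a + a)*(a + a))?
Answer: -1998972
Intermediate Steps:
t(a) = a*(a + 4*a**2) (t(a) = a*(a + (2*a)*(2*a)) = a*(a + 4*a**2))
(t(10) + 382)*(Y(I(-4)) - 450) = (10**2*(1 + 4*10) + 382)*(4*1 - 450) = (100*(1 + 40) + 382)*(4 - 450) = (100*41 + 382)*(-446) = (4100 + 382)*(-446) = 4482*(-446) = -1998972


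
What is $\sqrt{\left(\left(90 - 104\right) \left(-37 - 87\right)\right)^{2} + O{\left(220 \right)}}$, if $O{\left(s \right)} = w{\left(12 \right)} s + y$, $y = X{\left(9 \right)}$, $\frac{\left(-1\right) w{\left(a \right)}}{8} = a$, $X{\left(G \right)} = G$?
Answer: $\sqrt{2992585} \approx 1729.9$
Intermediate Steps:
$w{\left(a \right)} = - 8 a$
$y = 9$
$O{\left(s \right)} = 9 - 96 s$ ($O{\left(s \right)} = \left(-8\right) 12 s + 9 = - 96 s + 9 = 9 - 96 s$)
$\sqrt{\left(\left(90 - 104\right) \left(-37 - 87\right)\right)^{2} + O{\left(220 \right)}} = \sqrt{\left(\left(90 - 104\right) \left(-37 - 87\right)\right)^{2} + \left(9 - 21120\right)} = \sqrt{\left(\left(-14\right) \left(-124\right)\right)^{2} + \left(9 - 21120\right)} = \sqrt{1736^{2} - 21111} = \sqrt{3013696 - 21111} = \sqrt{2992585}$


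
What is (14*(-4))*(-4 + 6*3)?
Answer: -784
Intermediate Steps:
(14*(-4))*(-4 + 6*3) = -56*(-4 + 18) = -56*14 = -784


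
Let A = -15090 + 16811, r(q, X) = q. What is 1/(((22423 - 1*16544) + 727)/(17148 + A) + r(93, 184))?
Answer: 18869/1761423 ≈ 0.010712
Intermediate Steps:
A = 1721
1/(((22423 - 1*16544) + 727)/(17148 + A) + r(93, 184)) = 1/(((22423 - 1*16544) + 727)/(17148 + 1721) + 93) = 1/(((22423 - 16544) + 727)/18869 + 93) = 1/((5879 + 727)*(1/18869) + 93) = 1/(6606*(1/18869) + 93) = 1/(6606/18869 + 93) = 1/(1761423/18869) = 18869/1761423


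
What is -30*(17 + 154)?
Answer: -5130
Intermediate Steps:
-30*(17 + 154) = -30*171 = -5130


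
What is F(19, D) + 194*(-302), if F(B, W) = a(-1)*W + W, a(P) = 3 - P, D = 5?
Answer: -58563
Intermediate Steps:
F(B, W) = 5*W (F(B, W) = (3 - 1*(-1))*W + W = (3 + 1)*W + W = 4*W + W = 5*W)
F(19, D) + 194*(-302) = 5*5 + 194*(-302) = 25 - 58588 = -58563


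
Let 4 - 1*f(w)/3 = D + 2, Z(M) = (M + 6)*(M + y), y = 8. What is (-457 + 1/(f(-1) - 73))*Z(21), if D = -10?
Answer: -13240530/37 ≈ -3.5785e+5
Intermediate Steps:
Z(M) = (6 + M)*(8 + M) (Z(M) = (M + 6)*(M + 8) = (6 + M)*(8 + M))
f(w) = 36 (f(w) = 12 - 3*(-10 + 2) = 12 - 3*(-8) = 12 + 24 = 36)
(-457 + 1/(f(-1) - 73))*Z(21) = (-457 + 1/(36 - 73))*(48 + 21**2 + 14*21) = (-457 + 1/(-37))*(48 + 441 + 294) = (-457 - 1/37)*783 = -16910/37*783 = -13240530/37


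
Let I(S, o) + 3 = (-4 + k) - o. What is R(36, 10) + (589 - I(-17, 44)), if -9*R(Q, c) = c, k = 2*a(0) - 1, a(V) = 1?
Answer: 5741/9 ≈ 637.89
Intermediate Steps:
k = 1 (k = 2*1 - 1 = 2 - 1 = 1)
R(Q, c) = -c/9
I(S, o) = -6 - o (I(S, o) = -3 + ((-4 + 1) - o) = -3 + (-3 - o) = -6 - o)
R(36, 10) + (589 - I(-17, 44)) = -⅑*10 + (589 - (-6 - 1*44)) = -10/9 + (589 - (-6 - 44)) = -10/9 + (589 - 1*(-50)) = -10/9 + (589 + 50) = -10/9 + 639 = 5741/9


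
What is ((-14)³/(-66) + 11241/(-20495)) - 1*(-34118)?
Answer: 23102945717/676335 ≈ 34159.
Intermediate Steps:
((-14)³/(-66) + 11241/(-20495)) - 1*(-34118) = (-2744*(-1/66) + 11241*(-1/20495)) + 34118 = (1372/33 - 11241/20495) + 34118 = 27748187/676335 + 34118 = 23102945717/676335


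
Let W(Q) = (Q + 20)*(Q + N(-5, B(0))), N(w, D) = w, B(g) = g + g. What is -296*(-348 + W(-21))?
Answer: 95312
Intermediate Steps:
B(g) = 2*g
W(Q) = (-5 + Q)*(20 + Q) (W(Q) = (Q + 20)*(Q - 5) = (20 + Q)*(-5 + Q) = (-5 + Q)*(20 + Q))
-296*(-348 + W(-21)) = -296*(-348 + (-100 + (-21)² + 15*(-21))) = -296*(-348 + (-100 + 441 - 315)) = -296*(-348 + 26) = -296*(-322) = 95312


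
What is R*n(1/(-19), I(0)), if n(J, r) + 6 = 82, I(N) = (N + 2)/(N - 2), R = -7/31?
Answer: -532/31 ≈ -17.161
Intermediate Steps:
R = -7/31 (R = -7*1/31 = -7/31 ≈ -0.22581)
I(N) = (2 + N)/(-2 + N)
n(J, r) = 76 (n(J, r) = -6 + 82 = 76)
R*n(1/(-19), I(0)) = -7/31*76 = -532/31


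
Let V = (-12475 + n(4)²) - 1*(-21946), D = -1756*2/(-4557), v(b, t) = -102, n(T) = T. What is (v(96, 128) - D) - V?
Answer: -43700585/4557 ≈ -9589.8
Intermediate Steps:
D = 3512/4557 (D = -3512*(-1/4557) = 3512/4557 ≈ 0.77068)
V = 9487 (V = (-12475 + 4²) - 1*(-21946) = (-12475 + 16) + 21946 = -12459 + 21946 = 9487)
(v(96, 128) - D) - V = (-102 - 1*3512/4557) - 1*9487 = (-102 - 3512/4557) - 9487 = -468326/4557 - 9487 = -43700585/4557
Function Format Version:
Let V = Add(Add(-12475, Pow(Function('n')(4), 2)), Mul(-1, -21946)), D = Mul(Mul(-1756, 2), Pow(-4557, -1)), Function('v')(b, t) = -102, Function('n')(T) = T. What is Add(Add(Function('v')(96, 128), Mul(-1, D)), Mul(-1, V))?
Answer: Rational(-43700585, 4557) ≈ -9589.8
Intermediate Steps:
D = Rational(3512, 4557) (D = Mul(-3512, Rational(-1, 4557)) = Rational(3512, 4557) ≈ 0.77068)
V = 9487 (V = Add(Add(-12475, Pow(4, 2)), Mul(-1, -21946)) = Add(Add(-12475, 16), 21946) = Add(-12459, 21946) = 9487)
Add(Add(Function('v')(96, 128), Mul(-1, D)), Mul(-1, V)) = Add(Add(-102, Mul(-1, Rational(3512, 4557))), Mul(-1, 9487)) = Add(Add(-102, Rational(-3512, 4557)), -9487) = Add(Rational(-468326, 4557), -9487) = Rational(-43700585, 4557)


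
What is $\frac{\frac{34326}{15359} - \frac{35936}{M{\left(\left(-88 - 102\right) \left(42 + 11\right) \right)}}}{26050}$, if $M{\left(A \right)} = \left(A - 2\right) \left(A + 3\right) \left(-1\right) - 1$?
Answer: $\frac{1740515351987}{20284133601204375} \approx 8.5807 \cdot 10^{-5}$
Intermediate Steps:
$M{\left(A \right)} = -1 - \left(-2 + A\right) \left(3 + A\right)$ ($M{\left(A \right)} = \left(-2 + A\right) \left(3 + A\right) \left(-1\right) - 1 = - \left(-2 + A\right) \left(3 + A\right) - 1 = -1 - \left(-2 + A\right) \left(3 + A\right)$)
$\frac{\frac{34326}{15359} - \frac{35936}{M{\left(\left(-88 - 102\right) \left(42 + 11\right) \right)}}}{26050} = \frac{\frac{34326}{15359} - \frac{35936}{5 - \left(-88 - 102\right) \left(42 + 11\right) - \left(\left(-88 - 102\right) \left(42 + 11\right)\right)^{2}}}{26050} = \left(34326 \cdot \frac{1}{15359} - \frac{35936}{5 - \left(-190\right) 53 - \left(\left(-190\right) 53\right)^{2}}\right) \frac{1}{26050} = \left(\frac{34326}{15359} - \frac{35936}{5 - -10070 - \left(-10070\right)^{2}}\right) \frac{1}{26050} = \left(\frac{34326}{15359} - \frac{35936}{5 + 10070 - 101404900}\right) \frac{1}{26050} = \left(\frac{34326}{15359} - \frac{35936}{-101394825}\right) \frac{1}{26050} = \left(\frac{34326}{15359} - - \frac{35936}{101394825}\right) \frac{1}{26050} = \left(\frac{34326}{15359} + \frac{35936}{101394825}\right) \frac{1}{26050} = \frac{3481030703974}{1557323117175} \cdot \frac{1}{26050} = \frac{1740515351987}{20284133601204375}$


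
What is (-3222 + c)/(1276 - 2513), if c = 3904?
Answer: -682/1237 ≈ -0.55133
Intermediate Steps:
(-3222 + c)/(1276 - 2513) = (-3222 + 3904)/(1276 - 2513) = 682/(-1237) = 682*(-1/1237) = -682/1237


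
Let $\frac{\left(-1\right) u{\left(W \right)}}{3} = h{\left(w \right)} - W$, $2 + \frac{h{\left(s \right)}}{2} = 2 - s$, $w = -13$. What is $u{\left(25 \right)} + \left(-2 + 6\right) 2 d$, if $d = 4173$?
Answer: $33381$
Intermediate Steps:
$h{\left(s \right)} = - 2 s$ ($h{\left(s \right)} = -4 + 2 \left(2 - s\right) = -4 - \left(-4 + 2 s\right) = - 2 s$)
$u{\left(W \right)} = -78 + 3 W$ ($u{\left(W \right)} = - 3 \left(\left(-2\right) \left(-13\right) - W\right) = - 3 \left(26 - W\right) = -78 + 3 W$)
$u{\left(25 \right)} + \left(-2 + 6\right) 2 d = \left(-78 + 3 \cdot 25\right) + \left(-2 + 6\right) 2 \cdot 4173 = \left(-78 + 75\right) + 4 \cdot 2 \cdot 4173 = -3 + 8 \cdot 4173 = -3 + 33384 = 33381$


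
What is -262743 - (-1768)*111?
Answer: -66495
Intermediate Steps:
-262743 - (-1768)*111 = -262743 - 1*(-196248) = -262743 + 196248 = -66495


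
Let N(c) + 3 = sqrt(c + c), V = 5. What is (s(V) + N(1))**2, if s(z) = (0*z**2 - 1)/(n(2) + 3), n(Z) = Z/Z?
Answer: 201/16 - 13*sqrt(2)/2 ≈ 3.3701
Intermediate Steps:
n(Z) = 1
N(c) = -3 + sqrt(2)*sqrt(c) (N(c) = -3 + sqrt(c + c) = -3 + sqrt(2*c) = -3 + sqrt(2)*sqrt(c))
s(z) = -1/4 (s(z) = (0*z**2 - 1)/(1 + 3) = (0 - 1)/4 = -1*1/4 = -1/4)
(s(V) + N(1))**2 = (-1/4 + (-3 + sqrt(2)*sqrt(1)))**2 = (-1/4 + (-3 + sqrt(2)*1))**2 = (-1/4 + (-3 + sqrt(2)))**2 = (-13/4 + sqrt(2))**2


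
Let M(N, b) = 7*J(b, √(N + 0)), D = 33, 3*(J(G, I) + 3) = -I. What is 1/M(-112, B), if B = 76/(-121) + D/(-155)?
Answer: -27/1351 + 12*I*√7/1351 ≈ -0.019985 + 0.0235*I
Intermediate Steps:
J(G, I) = -3 - I/3 (J(G, I) = -3 + (-I)/3 = -3 - I/3)
B = -15773/18755 (B = 76/(-121) + 33/(-155) = 76*(-1/121) + 33*(-1/155) = -76/121 - 33/155 = -15773/18755 ≈ -0.84100)
M(N, b) = -21 - 7*√N/3 (M(N, b) = 7*(-3 - √(N + 0)/3) = 7*(-3 - √N/3) = -21 - 7*√N/3)
1/M(-112, B) = 1/(-21 - 28*I*√7/3)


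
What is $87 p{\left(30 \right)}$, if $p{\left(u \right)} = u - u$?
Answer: $0$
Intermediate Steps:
$p{\left(u \right)} = 0$
$87 p{\left(30 \right)} = 87 \cdot 0 = 0$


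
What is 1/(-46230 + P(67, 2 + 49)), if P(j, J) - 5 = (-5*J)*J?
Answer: -1/59230 ≈ -1.6883e-5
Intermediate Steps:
P(j, J) = 5 - 5*J**2 (P(j, J) = 5 + (-5*J)*J = 5 - 5*J**2)
1/(-46230 + P(67, 2 + 49)) = 1/(-46230 + (5 - 5*(2 + 49)**2)) = 1/(-46230 + (5 - 5*51**2)) = 1/(-46230 + (5 - 5*2601)) = 1/(-46230 + (5 - 13005)) = 1/(-46230 - 13000) = 1/(-59230) = -1/59230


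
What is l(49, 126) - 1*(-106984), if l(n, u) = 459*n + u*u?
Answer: 145351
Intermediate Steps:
l(n, u) = u² + 459*n (l(n, u) = 459*n + u² = u² + 459*n)
l(49, 126) - 1*(-106984) = (126² + 459*49) - 1*(-106984) = (15876 + 22491) + 106984 = 38367 + 106984 = 145351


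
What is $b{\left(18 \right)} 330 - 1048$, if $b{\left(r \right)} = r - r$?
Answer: $-1048$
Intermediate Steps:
$b{\left(r \right)} = 0$
$b{\left(18 \right)} 330 - 1048 = 0 \cdot 330 - 1048 = 0 - 1048 = -1048$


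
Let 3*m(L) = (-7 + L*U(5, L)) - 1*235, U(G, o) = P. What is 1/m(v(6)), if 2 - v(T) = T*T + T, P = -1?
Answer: -3/202 ≈ -0.014851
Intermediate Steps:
U(G, o) = -1
v(T) = 2 - T - T**2 (v(T) = 2 - (T*T + T) = 2 - (T**2 + T) = 2 - (T + T**2) = 2 + (-T - T**2) = 2 - T - T**2)
m(L) = -242/3 - L/3 (m(L) = ((-7 + L*(-1)) - 1*235)/3 = ((-7 - L) - 235)/3 = (-242 - L)/3 = -242/3 - L/3)
1/m(v(6)) = 1/(-242/3 - (2 - 1*6 - 1*6**2)/3) = 1/(-242/3 - (2 - 6 - 1*36)/3) = 1/(-242/3 - (2 - 6 - 36)/3) = 1/(-242/3 - 1/3*(-40)) = 1/(-242/3 + 40/3) = 1/(-202/3) = -3/202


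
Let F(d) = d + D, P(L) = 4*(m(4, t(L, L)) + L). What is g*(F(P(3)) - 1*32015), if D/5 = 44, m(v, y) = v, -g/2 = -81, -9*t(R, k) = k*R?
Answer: -5146254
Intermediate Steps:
t(R, k) = -R*k/9 (t(R, k) = -k*R/9 = -R*k/9)
g = 162 (g = -2*(-81) = 162)
D = 220 (D = 5*44 = 220)
P(L) = 16 + 4*L (P(L) = 4*(4 + L) = 16 + 4*L)
F(d) = 220 + d (F(d) = d + 220 = 220 + d)
g*(F(P(3)) - 1*32015) = 162*((220 + (16 + 4*3)) - 1*32015) = 162*((220 + (16 + 12)) - 32015) = 162*((220 + 28) - 32015) = 162*(248 - 32015) = 162*(-31767) = -5146254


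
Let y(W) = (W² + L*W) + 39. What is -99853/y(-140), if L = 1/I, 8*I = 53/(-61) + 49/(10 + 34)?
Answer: -65603421/9896743 ≈ -6.6288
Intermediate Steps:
I = 657/21472 (I = (53/(-61) + 49/(10 + 34))/8 = (53*(-1/61) + 49/44)/8 = (-53/61 + 49*(1/44))/8 = (-53/61 + 49/44)/8 = (⅛)*(657/2684) = 657/21472 ≈ 0.030598)
L = 21472/657 (L = 1/(657/21472) = 21472/657 ≈ 32.682)
y(W) = 39 + W² + 21472*W/657 (y(W) = (W² + 21472*W/657) + 39 = 39 + W² + 21472*W/657)
-99853/y(-140) = -99853/(39 + (-140)² + (21472/657)*(-140)) = -99853/(39 + 19600 - 3006080/657) = -99853/9896743/657 = -99853*657/9896743 = -65603421/9896743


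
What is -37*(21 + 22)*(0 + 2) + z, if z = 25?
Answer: -3157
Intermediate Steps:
-37*(21 + 22)*(0 + 2) + z = -37*(21 + 22)*(0 + 2) + 25 = -1591*2 + 25 = -37*86 + 25 = -3182 + 25 = -3157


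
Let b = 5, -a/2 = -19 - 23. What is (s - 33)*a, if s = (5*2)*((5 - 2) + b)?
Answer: 3948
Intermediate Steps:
a = 84 (a = -2*(-19 - 23) = -2*(-42) = 84)
s = 80 (s = (5*2)*((5 - 2) + 5) = 10*(3 + 5) = 10*8 = 80)
(s - 33)*a = (80 - 33)*84 = 47*84 = 3948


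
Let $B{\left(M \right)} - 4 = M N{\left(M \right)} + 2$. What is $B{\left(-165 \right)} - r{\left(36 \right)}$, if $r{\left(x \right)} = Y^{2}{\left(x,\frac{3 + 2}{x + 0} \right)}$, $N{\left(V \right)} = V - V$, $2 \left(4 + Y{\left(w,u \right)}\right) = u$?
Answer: $- \frac{48985}{5184} \approx -9.4493$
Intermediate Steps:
$Y{\left(w,u \right)} = -4 + \frac{u}{2}$
$N{\left(V \right)} = 0$
$r{\left(x \right)} = \left(-4 + \frac{5}{2 x}\right)^{2}$ ($r{\left(x \right)} = \left(-4 + \frac{\left(3 + 2\right) \frac{1}{x + 0}}{2}\right)^{2} = \left(-4 + \frac{5 \frac{1}{x}}{2}\right)^{2} = \left(-4 + \frac{5}{2 x}\right)^{2}$)
$B{\left(M \right)} = 6$ ($B{\left(M \right)} = 4 + \left(M 0 + 2\right) = 4 + \left(0 + 2\right) = 4 + 2 = 6$)
$B{\left(-165 \right)} - r{\left(36 \right)} = 6 - \frac{\left(-5 + 8 \cdot 36\right)^{2}}{4 \cdot 1296} = 6 - \frac{1}{4} \cdot \frac{1}{1296} \left(-5 + 288\right)^{2} = 6 - \frac{1}{4} \cdot \frac{1}{1296} \cdot 283^{2} = 6 - \frac{1}{4} \cdot \frac{1}{1296} \cdot 80089 = 6 - \frac{80089}{5184} = - \frac{48985}{5184}$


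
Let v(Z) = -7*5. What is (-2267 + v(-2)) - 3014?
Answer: -5316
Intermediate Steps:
v(Z) = -35
(-2267 + v(-2)) - 3014 = (-2267 - 35) - 3014 = -2302 - 3014 = -5316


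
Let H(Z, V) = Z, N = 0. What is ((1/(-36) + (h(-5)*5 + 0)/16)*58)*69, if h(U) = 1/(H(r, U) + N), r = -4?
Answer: -40687/96 ≈ -423.82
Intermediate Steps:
h(U) = -¼ (h(U) = 1/(-4 + 0) = 1/(-4) = -¼)
((1/(-36) + (h(-5)*5 + 0)/16)*58)*69 = ((1/(-36) + (-¼*5 + 0)/16)*58)*69 = ((1*(-1/36) + (-5/4 + 0)*(1/16))*58)*69 = ((-1/36 - 5/4*1/16)*58)*69 = ((-1/36 - 5/64)*58)*69 = -61/576*58*69 = -1769/288*69 = -40687/96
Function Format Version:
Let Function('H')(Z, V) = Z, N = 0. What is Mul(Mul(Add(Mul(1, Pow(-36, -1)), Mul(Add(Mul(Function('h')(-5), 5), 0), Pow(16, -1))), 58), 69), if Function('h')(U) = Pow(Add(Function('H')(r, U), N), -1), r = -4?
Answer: Rational(-40687, 96) ≈ -423.82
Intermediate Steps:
Function('h')(U) = Rational(-1, 4) (Function('h')(U) = Pow(Add(-4, 0), -1) = Pow(-4, -1) = Rational(-1, 4))
Mul(Mul(Add(Mul(1, Pow(-36, -1)), Mul(Add(Mul(Function('h')(-5), 5), 0), Pow(16, -1))), 58), 69) = Mul(Mul(Add(Mul(1, Pow(-36, -1)), Mul(Add(Mul(Rational(-1, 4), 5), 0), Pow(16, -1))), 58), 69) = Mul(Mul(Add(Mul(1, Rational(-1, 36)), Mul(Add(Rational(-5, 4), 0), Rational(1, 16))), 58), 69) = Mul(Mul(Add(Rational(-1, 36), Mul(Rational(-5, 4), Rational(1, 16))), 58), 69) = Mul(Mul(Add(Rational(-1, 36), Rational(-5, 64)), 58), 69) = Mul(Mul(Rational(-61, 576), 58), 69) = Mul(Rational(-1769, 288), 69) = Rational(-40687, 96)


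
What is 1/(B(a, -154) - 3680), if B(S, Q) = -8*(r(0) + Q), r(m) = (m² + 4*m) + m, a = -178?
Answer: -1/2448 ≈ -0.00040850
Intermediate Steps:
r(m) = m² + 5*m
B(S, Q) = -8*Q (B(S, Q) = -8*(0*(5 + 0) + Q) = -8*(0*5 + Q) = -8*(0 + Q) = -8*Q)
1/(B(a, -154) - 3680) = 1/(-8*(-154) - 3680) = 1/(1232 - 3680) = 1/(-2448) = -1/2448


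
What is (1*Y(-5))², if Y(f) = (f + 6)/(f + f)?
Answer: 1/100 ≈ 0.010000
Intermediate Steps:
Y(f) = (6 + f)/(2*f) (Y(f) = (6 + f)/((2*f)) = (6 + f)*(1/(2*f)) = (6 + f)/(2*f))
(1*Y(-5))² = (1*((½)*(6 - 5)/(-5)))² = (1*((½)*(-⅕)*1))² = (1*(-⅒))² = (-⅒)² = 1/100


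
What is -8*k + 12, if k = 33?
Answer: -252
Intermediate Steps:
-8*k + 12 = -8*33 + 12 = -264 + 12 = -252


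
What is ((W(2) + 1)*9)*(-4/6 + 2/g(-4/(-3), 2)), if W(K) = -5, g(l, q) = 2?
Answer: -12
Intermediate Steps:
((W(2) + 1)*9)*(-4/6 + 2/g(-4/(-3), 2)) = ((-5 + 1)*9)*(-4/6 + 2/2) = (-4*9)*(-4*⅙ + 2*(½)) = -36*(-⅔ + 1) = -36*⅓ = -12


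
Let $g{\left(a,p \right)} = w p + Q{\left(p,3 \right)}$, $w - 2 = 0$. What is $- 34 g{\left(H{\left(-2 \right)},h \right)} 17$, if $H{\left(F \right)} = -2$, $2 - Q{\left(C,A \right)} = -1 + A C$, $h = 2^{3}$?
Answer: $2890$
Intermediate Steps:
$w = 2$ ($w = 2 + 0 = 2$)
$h = 8$
$Q{\left(C,A \right)} = 3 - A C$ ($Q{\left(C,A \right)} = 2 - \left(-1 + A C\right) = 3 - A C$)
$g{\left(a,p \right)} = 3 - p$ ($g{\left(a,p \right)} = 2 p + \left(3 - 3 p\right) = 2 p - \left(-3 + 3 p\right) = 3 - p$)
$- 34 g{\left(H{\left(-2 \right)},h \right)} 17 = - 34 \left(3 - 8\right) 17 = \left(-34\right) \left(-5\right) 17 = 170 \cdot 17 = 2890$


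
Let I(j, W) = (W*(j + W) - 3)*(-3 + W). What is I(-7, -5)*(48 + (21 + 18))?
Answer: -39672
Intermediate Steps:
I(j, W) = (-3 + W)*(-3 + W*(W + j)) (I(j, W) = (W*(W + j) - 3)*(-3 + W) = (-3 + W*(W + j))*(-3 + W) = (-3 + W)*(-3 + W*(W + j)))
I(-7, -5)*(48 + (21 + 18)) = (9 + (-5)**3 - 3*(-5) - 3*(-5)**2 - 7*(-5)**2 - 3*(-5)*(-7))*(48 + (21 + 18)) = (9 - 125 + 15 - 3*25 - 7*25 - 105)*(48 + 39) = (9 - 125 + 15 - 75 - 175 - 105)*87 = -456*87 = -39672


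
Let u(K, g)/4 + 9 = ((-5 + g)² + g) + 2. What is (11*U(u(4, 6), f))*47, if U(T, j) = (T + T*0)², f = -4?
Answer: 0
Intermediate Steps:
u(K, g) = -28 + 4*g + 4*(-5 + g)² (u(K, g) = -36 + 4*(((-5 + g)² + g) + 2) = -36 + 4*((g + (-5 + g)²) + 2) = -36 + 4*(2 + g + (-5 + g)²) = -36 + (8 + 4*g + 4*(-5 + g)²) = -28 + 4*g + 4*(-5 + g)²)
U(T, j) = T² (U(T, j) = (T + 0)² = T²)
(11*U(u(4, 6), f))*47 = (11*(-28 + 4*6 + 4*(-5 + 6)²)²)*47 = (11*(-28 + 24 + 4*1²)²)*47 = (11*(-28 + 24 + 4*1)²)*47 = (11*(-28 + 24 + 4)²)*47 = (11*0²)*47 = (11*0)*47 = 0*47 = 0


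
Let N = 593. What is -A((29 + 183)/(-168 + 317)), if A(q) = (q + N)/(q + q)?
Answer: -88569/424 ≈ -208.89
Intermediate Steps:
A(q) = (593 + q)/(2*q) (A(q) = (q + 593)/(q + q) = (593 + q)/((2*q)) = (593 + q)*(1/(2*q)) = (593 + q)/(2*q))
-A((29 + 183)/(-168 + 317)) = -(593 + (29 + 183)/(-168 + 317))/(2*((29 + 183)/(-168 + 317))) = -(593 + 212/149)/(2*(212/149)) = -(593 + 212*(1/149))/(2*(212*(1/149))) = -(593 + 212/149)/(2*212/149) = -149*88569/(2*212*149) = -1*88569/424 = -88569/424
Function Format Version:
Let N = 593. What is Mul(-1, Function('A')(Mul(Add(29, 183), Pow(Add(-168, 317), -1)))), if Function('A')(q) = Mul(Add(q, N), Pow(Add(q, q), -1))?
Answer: Rational(-88569, 424) ≈ -208.89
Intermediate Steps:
Function('A')(q) = Mul(Rational(1, 2), Pow(q, -1), Add(593, q)) (Function('A')(q) = Mul(Add(q, 593), Pow(Add(q, q), -1)) = Mul(Add(593, q), Pow(Mul(2, q), -1)) = Mul(Add(593, q), Mul(Rational(1, 2), Pow(q, -1))) = Mul(Rational(1, 2), Pow(q, -1), Add(593, q)))
Mul(-1, Function('A')(Mul(Add(29, 183), Pow(Add(-168, 317), -1)))) = Mul(-1, Mul(Rational(1, 2), Pow(Mul(Add(29, 183), Pow(Add(-168, 317), -1)), -1), Add(593, Mul(Add(29, 183), Pow(Add(-168, 317), -1))))) = Mul(-1, Mul(Rational(1, 2), Pow(Mul(212, Pow(149, -1)), -1), Add(593, Mul(212, Pow(149, -1))))) = Mul(-1, Mul(Rational(1, 2), Pow(Mul(212, Rational(1, 149)), -1), Add(593, Mul(212, Rational(1, 149))))) = Mul(-1, Mul(Rational(1, 2), Pow(Rational(212, 149), -1), Add(593, Rational(212, 149)))) = Mul(-1, Mul(Rational(1, 2), Rational(149, 212), Rational(88569, 149))) = Mul(-1, Rational(88569, 424)) = Rational(-88569, 424)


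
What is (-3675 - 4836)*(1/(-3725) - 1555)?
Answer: 49298912136/3725 ≈ 1.3235e+7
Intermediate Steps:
(-3675 - 4836)*(1/(-3725) - 1555) = -8511*(-1/3725 - 1555) = -8511*(-5792376/3725) = 49298912136/3725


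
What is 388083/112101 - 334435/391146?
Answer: 38102205061/14615952582 ≈ 2.6069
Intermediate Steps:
388083/112101 - 334435/391146 = 388083*(1/112101) - 334435*1/391146 = 129361/37367 - 334435/391146 = 38102205061/14615952582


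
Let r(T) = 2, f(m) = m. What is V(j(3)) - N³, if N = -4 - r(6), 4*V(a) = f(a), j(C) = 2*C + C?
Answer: 873/4 ≈ 218.25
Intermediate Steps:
j(C) = 3*C
V(a) = a/4
N = -6 (N = -4 - 1*2 = -4 - 2 = -6)
V(j(3)) - N³ = (3*3)/4 - 1*(-6)³ = (¼)*9 - 1*(-216) = 9/4 + 216 = 873/4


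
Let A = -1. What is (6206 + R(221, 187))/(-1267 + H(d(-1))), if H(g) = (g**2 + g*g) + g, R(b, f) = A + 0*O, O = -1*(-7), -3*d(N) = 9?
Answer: -6205/1252 ≈ -4.9561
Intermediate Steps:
d(N) = -3 (d(N) = -1/3*9 = -3)
O = 7
R(b, f) = -1 (R(b, f) = -1 + 0*7 = -1 + 0 = -1)
H(g) = g + 2*g**2 (H(g) = (g**2 + g**2) + g = 2*g**2 + g = g + 2*g**2)
(6206 + R(221, 187))/(-1267 + H(d(-1))) = (6206 - 1)/(-1267 - 3*(1 + 2*(-3))) = 6205/(-1267 - 3*(1 - 6)) = 6205/(-1267 - 3*(-5)) = 6205/(-1267 + 15) = 6205/(-1252) = 6205*(-1/1252) = -6205/1252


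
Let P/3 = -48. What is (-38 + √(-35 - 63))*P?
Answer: 5472 - 1008*I*√2 ≈ 5472.0 - 1425.5*I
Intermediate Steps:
P = -144 (P = 3*(-48) = -144)
(-38 + √(-35 - 63))*P = (-38 + √(-35 - 63))*(-144) = (-38 + √(-98))*(-144) = (-38 + 7*I*√2)*(-144) = 5472 - 1008*I*√2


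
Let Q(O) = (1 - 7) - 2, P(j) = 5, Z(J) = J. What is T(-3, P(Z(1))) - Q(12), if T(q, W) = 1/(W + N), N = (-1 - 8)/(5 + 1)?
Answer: 58/7 ≈ 8.2857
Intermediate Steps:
N = -3/2 (N = -9/6 = -9*⅙ = -3/2 ≈ -1.5000)
Q(O) = -8 (Q(O) = -6 - 2 = -8)
T(q, W) = 1/(-3/2 + W) (T(q, W) = 1/(W - 3/2) = 1/(-3/2 + W))
T(-3, P(Z(1))) - Q(12) = 2/(-3 + 2*5) - 1*(-8) = 2/(-3 + 10) + 8 = 2/7 + 8 = 58/7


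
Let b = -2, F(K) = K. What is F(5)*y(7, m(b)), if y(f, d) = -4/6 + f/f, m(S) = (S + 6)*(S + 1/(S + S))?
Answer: 5/3 ≈ 1.6667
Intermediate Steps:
m(S) = (6 + S)*(S + 1/(2*S))
y(f, d) = 1/3 (y(f, d) = -4*1/6 + 1 = -2/3 + 1 = 1/3)
F(5)*y(7, m(b)) = 5*(1/3) = 5/3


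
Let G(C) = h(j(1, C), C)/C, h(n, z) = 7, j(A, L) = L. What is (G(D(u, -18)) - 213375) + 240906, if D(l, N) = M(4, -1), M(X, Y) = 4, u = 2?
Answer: 110131/4 ≈ 27533.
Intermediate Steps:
D(l, N) = 4
G(C) = 7/C
(G(D(u, -18)) - 213375) + 240906 = (7/4 - 213375) + 240906 = -853493/4 + 240906 = 110131/4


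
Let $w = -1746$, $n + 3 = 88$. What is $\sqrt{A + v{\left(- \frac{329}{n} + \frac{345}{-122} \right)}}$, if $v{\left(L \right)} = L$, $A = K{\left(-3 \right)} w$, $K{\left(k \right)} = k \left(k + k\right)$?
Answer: $\frac{i \sqrt{3380390024510}}{10370} \approx 177.3 i$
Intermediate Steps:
$n = 85$ ($n = -3 + 88 = 85$)
$K{\left(k \right)} = 2 k^{2}$ ($K{\left(k \right)} = k 2 k = 2 k^{2}$)
$A = -31428$ ($A = 2 \left(-3\right)^{2} \left(-1746\right) = 2 \cdot 9 \left(-1746\right) = 18 \left(-1746\right) = -31428$)
$\sqrt{A + v{\left(- \frac{329}{n} + \frac{345}{-122} \right)}} = \sqrt{-31428 + \left(- \frac{329}{85} + \frac{345}{-122}\right)} = \sqrt{-31428 + \left(\left(-329\right) \frac{1}{85} + 345 \left(- \frac{1}{122}\right)\right)} = \sqrt{-31428 - \frac{69463}{10370}} = \sqrt{- \frac{325977823}{10370}} = \frac{i \sqrt{3380390024510}}{10370}$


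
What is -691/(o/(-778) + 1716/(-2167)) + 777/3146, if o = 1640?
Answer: 83382036943/349558352 ≈ 238.54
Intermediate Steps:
-691/(o/(-778) + 1716/(-2167)) + 777/3146 = -691/(1640/(-778) + 1716/(-2167)) + 777/3146 = -691/(1640*(-1/778) + 1716*(-1/2167)) + 777*(1/3146) = -691/(-820/389 - 156/197) + 777/3146 = -691/(-222224/76633) + 777/3146 = -691*(-76633/222224) + 777/3146 = 52953403/222224 + 777/3146 = 83382036943/349558352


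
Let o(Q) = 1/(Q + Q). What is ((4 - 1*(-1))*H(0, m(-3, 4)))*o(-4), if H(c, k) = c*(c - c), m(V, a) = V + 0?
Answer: 0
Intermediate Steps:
m(V, a) = V
o(Q) = 1/(2*Q)
H(c, k) = 0 (H(c, k) = c*0 = 0)
((4 - 1*(-1))*H(0, m(-3, 4)))*o(-4) = ((4 - 1*(-1))*0)*((1/2)/(-4)) = ((4 + 1)*0)*((1/2)*(-1/4)) = (5*0)*(-1/8) = 0*(-1/8) = 0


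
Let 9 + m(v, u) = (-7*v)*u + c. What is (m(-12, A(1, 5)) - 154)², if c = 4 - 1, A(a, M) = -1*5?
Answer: 336400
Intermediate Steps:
A(a, M) = -5
c = 3
m(v, u) = -6 - 7*u*v (m(v, u) = -9 + ((-7*v)*u + 3) = -9 + (-7*u*v + 3) = -9 + (3 - 7*u*v) = -6 - 7*u*v)
(m(-12, A(1, 5)) - 154)² = ((-6 - 7*(-5)*(-12)) - 154)² = ((-6 - 420) - 154)² = (-426 - 154)² = (-580)² = 336400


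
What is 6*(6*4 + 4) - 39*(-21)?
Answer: 987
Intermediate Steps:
6*(6*4 + 4) - 39*(-21) = 6*(24 + 4) + 819 = 6*28 + 819 = 168 + 819 = 987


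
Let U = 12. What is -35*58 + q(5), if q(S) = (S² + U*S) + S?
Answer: -1940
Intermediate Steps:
q(S) = S² + 13*S (q(S) = (S² + 12*S) + S = S² + 13*S)
-35*58 + q(5) = -35*58 + 5*(13 + 5) = -2030 + 5*18 = -2030 + 90 = -1940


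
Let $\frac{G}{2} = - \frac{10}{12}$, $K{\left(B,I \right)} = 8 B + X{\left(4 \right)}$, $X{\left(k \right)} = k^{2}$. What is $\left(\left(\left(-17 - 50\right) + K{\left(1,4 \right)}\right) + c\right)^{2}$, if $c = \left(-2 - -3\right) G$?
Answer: $\frac{17956}{9} \approx 1995.1$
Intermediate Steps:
$K{\left(B,I \right)} = 16 + 8 B$ ($K{\left(B,I \right)} = 8 B + 4^{2} = 8 B + 16 = 16 + 8 B$)
$G = - \frac{5}{3}$ ($G = 2 \left(- \frac{10}{12}\right) = 2 \left(\left(-10\right) \frac{1}{12}\right) = 2 \left(- \frac{5}{6}\right) = - \frac{5}{3} \approx -1.6667$)
$c = - \frac{5}{3}$ ($c = \left(-2 - -3\right) \left(- \frac{5}{3}\right) = \left(-2 + 3\right) \left(- \frac{5}{3}\right) = 1 \left(- \frac{5}{3}\right) = - \frac{5}{3} \approx -1.6667$)
$\left(\left(\left(-17 - 50\right) + K{\left(1,4 \right)}\right) + c\right)^{2} = \left(\left(\left(-17 - 50\right) + \left(16 + 8 \cdot 1\right)\right) - \frac{5}{3}\right)^{2} = \left(\left(-67 + \left(16 + 8\right)\right) - \frac{5}{3}\right)^{2} = \left(\left(-67 + 24\right) - \frac{5}{3}\right)^{2} = \left(-43 - \frac{5}{3}\right)^{2} = \left(- \frac{134}{3}\right)^{2} = \frac{17956}{9}$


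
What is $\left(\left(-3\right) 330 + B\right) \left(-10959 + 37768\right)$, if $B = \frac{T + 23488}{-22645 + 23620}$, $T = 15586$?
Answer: $- \frac{24829852384}{975} \approx -2.5467 \cdot 10^{7}$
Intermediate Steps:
$B = \frac{39074}{975}$ ($B = \frac{15586 + 23488}{-22645 + 23620} = \frac{39074}{975} \approx 40.076$)
$\left(\left(-3\right) 330 + B\right) \left(-10959 + 37768\right) = \left(\left(-3\right) 330 + \frac{39074}{975}\right) \left(-10959 + 37768\right) = \left(-990 + \frac{39074}{975}\right) 26809 = \left(- \frac{926176}{975}\right) 26809 = - \frac{24829852384}{975}$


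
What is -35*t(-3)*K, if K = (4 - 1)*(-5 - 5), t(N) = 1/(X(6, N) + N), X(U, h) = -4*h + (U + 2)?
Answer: 1050/17 ≈ 61.765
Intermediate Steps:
X(U, h) = 2 + U - 4*h (X(U, h) = -4*h + (2 + U) = 2 + U - 4*h)
t(N) = 1/(8 - 3*N) (t(N) = 1/((2 + 6 - 4*N) + N) = 1/((8 - 4*N) + N) = 1/(8 - 3*N))
K = -30 (K = 3*(-10) = -30)
-35*t(-3)*K = -35*(-30)/(8 - 3*(-3)) = -35*(-30)/(8 + 9) = -35*(-30)/17 = -35*(-30/17) = 1050/17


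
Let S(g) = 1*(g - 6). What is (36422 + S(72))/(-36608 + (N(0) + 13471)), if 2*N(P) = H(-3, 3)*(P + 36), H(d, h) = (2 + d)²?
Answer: -36488/23119 ≈ -1.5783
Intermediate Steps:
S(g) = -6 + g (S(g) = 1*(-6 + g) = -6 + g)
N(P) = 18 + P/2 (N(P) = ((2 - 3)²*(P + 36))/2 = ((-1)²*(36 + P))/2 = (1*(36 + P))/2 = (36 + P)/2 = 18 + P/2)
(36422 + S(72))/(-36608 + (N(0) + 13471)) = (36422 + (-6 + 72))/(-36608 + ((18 + (½)*0) + 13471)) = (36422 + 66)/(-36608 + ((18 + 0) + 13471)) = 36488/(-36608 + (18 + 13471)) = 36488/(-36608 + 13489) = 36488/(-23119) = 36488*(-1/23119) = -36488/23119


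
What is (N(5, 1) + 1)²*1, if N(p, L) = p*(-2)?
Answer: 81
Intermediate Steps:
N(p, L) = -2*p
(N(5, 1) + 1)²*1 = (-2*5 + 1)²*1 = (-10 + 1)²*1 = (-9)²*1 = 81*1 = 81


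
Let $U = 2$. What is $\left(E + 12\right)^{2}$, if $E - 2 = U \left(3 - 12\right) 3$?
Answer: $1600$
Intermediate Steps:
$E = -52$ ($E = 2 + 2 \left(3 - 12\right) 3 = 2 + 2 \left(-9\right) 3 = 2 - 54 = -52$)
$\left(E + 12\right)^{2} = \left(-52 + 12\right)^{2} = \left(-40\right)^{2} = 1600$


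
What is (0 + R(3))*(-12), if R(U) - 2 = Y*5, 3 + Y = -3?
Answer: 336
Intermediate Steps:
Y = -6 (Y = -3 - 3 = -6)
R(U) = -28 (R(U) = 2 - 6*5 = 2 - 30 = -28)
(0 + R(3))*(-12) = (0 - 28)*(-12) = -28*(-12) = 336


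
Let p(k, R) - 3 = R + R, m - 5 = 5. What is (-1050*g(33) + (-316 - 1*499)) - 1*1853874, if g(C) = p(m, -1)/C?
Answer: -20401929/11 ≈ -1.8547e+6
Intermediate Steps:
m = 10 (m = 5 + 5 = 10)
p(k, R) = 3 + 2*R (p(k, R) = 3 + (R + R) = 3 + 2*R)
g(C) = 1/C (g(C) = (3 + 2*(-1))/C = (3 - 2)/C = 1/C)
(-1050*g(33) + (-316 - 1*499)) - 1*1853874 = (-1050/33 + (-316 - 1*499)) - 1*1853874 = (-1050*1/33 + (-316 - 499)) - 1853874 = (-350/11 - 815) - 1853874 = -9315/11 - 1853874 = -20401929/11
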